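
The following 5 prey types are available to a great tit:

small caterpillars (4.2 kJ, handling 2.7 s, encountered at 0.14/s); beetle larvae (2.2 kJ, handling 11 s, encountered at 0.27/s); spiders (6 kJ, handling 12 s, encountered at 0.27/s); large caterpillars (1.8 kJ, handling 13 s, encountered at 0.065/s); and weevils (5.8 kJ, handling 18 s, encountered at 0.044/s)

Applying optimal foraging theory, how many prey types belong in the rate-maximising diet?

2

Profitabilities (E/h, kJ/s): small caterpillars 1.56, spiders 0.5, weevils 0.322, beetle larvae 0.2, large caterpillars 0.138. Add prey in this order while the next type's profitability exceeds the intake rate on those already taken.
Rate on top 1: 0.4267. spiders: 0.5 > 0.4267 → include.
Rate on top 2: 0.4781. weevils: 0.322 < 0.4781 → exclude; stop.
Optimal diet: small caterpillars, spiders — 2 of 5 types.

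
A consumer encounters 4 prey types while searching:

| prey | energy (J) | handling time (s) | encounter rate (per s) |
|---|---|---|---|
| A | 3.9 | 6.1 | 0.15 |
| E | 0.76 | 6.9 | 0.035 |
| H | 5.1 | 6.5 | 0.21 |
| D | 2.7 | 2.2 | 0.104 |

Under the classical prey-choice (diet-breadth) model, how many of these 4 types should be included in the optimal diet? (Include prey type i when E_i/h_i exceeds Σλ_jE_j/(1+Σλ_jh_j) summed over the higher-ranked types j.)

3

Rank by E/h (J/s): D 1.23, H 0.785, A 0.639, E 0.11. Include each in turn until the next type's E/h falls below the running intake rate.
Rate on top 1: 0.2285. H: 0.785 > 0.2285 → include.
Rate on top 2: 0.5212. A: 0.639 > 0.5212 → include.
Rate on top 3: 0.552. E: 0.11 < 0.552 → exclude; stop.
Optimal diet: D, H, A — 3 of 4 types.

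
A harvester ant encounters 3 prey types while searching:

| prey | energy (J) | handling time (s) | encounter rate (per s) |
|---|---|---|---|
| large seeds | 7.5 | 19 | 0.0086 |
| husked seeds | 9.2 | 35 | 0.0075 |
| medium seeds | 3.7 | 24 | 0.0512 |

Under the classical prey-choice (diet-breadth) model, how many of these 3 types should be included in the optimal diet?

3

E/h in descending order: large seeds 0.395, husked seeds 0.263, medium seeds 0.154 J/s. The optimal diet is the largest prefix of this list for which every included type satisfies E_i/h_i > R on the types above it.
Rate on top 1: 0.05544. husked seeds: 0.263 > 0.05544 → include.
Rate on top 2: 0.09363. medium seeds: 0.154 > 0.09363 → include.
Optimal diet: large seeds, husked seeds, medium seeds — 3 of 3 types.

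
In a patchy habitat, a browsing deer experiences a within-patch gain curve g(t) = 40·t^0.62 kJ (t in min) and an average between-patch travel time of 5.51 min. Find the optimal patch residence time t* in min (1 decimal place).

Maximise g(t)/(T+t): set derivative to zero → g'(t)(T+t) = g(t).
g'(t) = 0.62·40·t^-0.38. Setting 0.62·40·t^-0.38 = 40·t^0.62/(5.51+t) gives 0.62(5.51+t) = t, so 0.38·t = 0.62×5.51.
t* = 0.62×5.51/0.38 = 8.99 min.

9.0 min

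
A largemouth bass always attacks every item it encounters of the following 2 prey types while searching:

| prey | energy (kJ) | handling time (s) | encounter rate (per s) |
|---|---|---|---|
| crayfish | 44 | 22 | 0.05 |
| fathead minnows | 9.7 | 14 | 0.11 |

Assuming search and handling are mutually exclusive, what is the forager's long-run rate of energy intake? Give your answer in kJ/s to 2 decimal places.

0.90 kJ/s

Energy encountered per unit search time: 0.05×44 + 0.11×9.7 = 3.267 kJ/s.
Handling time per unit search time: 0.05×22 + 0.11×14 = 2.64.
Rate = 3.267/(1 + 2.64) = 0.8975 kJ/s.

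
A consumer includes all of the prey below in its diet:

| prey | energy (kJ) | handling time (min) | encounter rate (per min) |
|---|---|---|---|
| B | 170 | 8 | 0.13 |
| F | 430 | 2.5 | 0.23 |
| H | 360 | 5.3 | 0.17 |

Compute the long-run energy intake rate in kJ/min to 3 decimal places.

R = Σλ_iE_i / (1 + Σλ_ih_i)
Numerator: 0.13×170 + 0.23×430 + 0.17×360 = 182.2
Denominator: 1 + 0.13×8 + 0.23×2.5 + 0.17×5.3 = 3.516
R = 182.2/3.516 = 51.82 kJ/min

51.820 kJ/min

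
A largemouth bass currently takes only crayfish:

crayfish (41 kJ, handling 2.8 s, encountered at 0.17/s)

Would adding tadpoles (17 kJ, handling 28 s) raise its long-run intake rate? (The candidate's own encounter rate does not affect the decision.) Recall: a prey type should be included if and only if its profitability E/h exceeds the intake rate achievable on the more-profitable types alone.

No

Intake rate on the current diet: R = (0.17×41) / (1 + 0.17×2.8) = 6.97/1.476 = 4.722 kJ/s.
tadpoles: E/h = 17/28 = 0.6071 kJ/s.
Since 0.6071 < R, time spent handling tadpoles is better spent searching.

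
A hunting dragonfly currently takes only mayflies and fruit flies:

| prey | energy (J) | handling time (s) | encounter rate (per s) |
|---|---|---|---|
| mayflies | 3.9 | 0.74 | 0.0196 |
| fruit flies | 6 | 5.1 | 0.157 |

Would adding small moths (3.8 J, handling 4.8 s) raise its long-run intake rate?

Yes

Intake rate on the current diet: R = (0.0196×3.9 + 0.157×6) / (1 + 0.0196×0.74 + 0.157×5.1) = 1.018/1.815 = 0.5611 J/s.
small moths: E/h = 3.8/4.8 = 0.7917 J/s.
0.7917 > 0.5611, so adding small moths raises the average — include it.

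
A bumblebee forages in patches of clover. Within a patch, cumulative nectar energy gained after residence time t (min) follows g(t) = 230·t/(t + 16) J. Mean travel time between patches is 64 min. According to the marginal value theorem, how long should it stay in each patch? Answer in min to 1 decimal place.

Optimal t* satisfies g'(t*) = g(t*)/(T + t*).
g'(t) = 230·16/(t + 16)². Setting 230·16/(t+16)² = 230t/[(t+16)(64+t)] gives 16(64+t) = t(t+16), so t² = 16×64 = 1024.
t* = √1024 = 32 min.

32.0 min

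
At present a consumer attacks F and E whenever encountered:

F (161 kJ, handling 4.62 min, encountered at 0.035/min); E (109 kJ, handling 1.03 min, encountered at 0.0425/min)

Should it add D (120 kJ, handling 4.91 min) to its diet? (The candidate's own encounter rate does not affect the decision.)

Intake rate on the current diet: R = (0.035×161 + 0.0425×109) / (1 + 0.035×4.62 + 0.0425×1.03) = 10.27/1.205 = 8.517 kJ/min.
Profitability of D: 120/4.91 = 24.44 kJ/min.
24.44 > 8.517, so adding D raises the average — include it.

Yes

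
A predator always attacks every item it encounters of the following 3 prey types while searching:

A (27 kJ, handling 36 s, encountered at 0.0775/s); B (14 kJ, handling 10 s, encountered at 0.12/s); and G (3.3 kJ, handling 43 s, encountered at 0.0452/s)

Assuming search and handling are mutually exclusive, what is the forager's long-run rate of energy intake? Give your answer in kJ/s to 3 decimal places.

0.566 kJ/s

Energy encountered per unit search time: 0.0775×27 + 0.12×14 + 0.0452×3.3 = 3.922 kJ/s.
Handling time per unit search time: 0.0775×36 + 0.12×10 + 0.0452×43 = 5.934.
Rate = 3.922/(1 + 5.934) = 0.5656 kJ/s.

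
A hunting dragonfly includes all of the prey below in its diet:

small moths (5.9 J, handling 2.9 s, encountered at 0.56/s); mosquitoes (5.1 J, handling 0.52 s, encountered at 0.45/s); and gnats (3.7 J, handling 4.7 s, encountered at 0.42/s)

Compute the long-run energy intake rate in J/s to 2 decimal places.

1.48 J/s

R = Σλ_iE_i / (1 + Σλ_ih_i)
Numerator: 0.56×5.9 + 0.45×5.1 + 0.42×3.7 = 7.153
Denominator: 1 + 0.56×2.9 + 0.45×0.52 + 0.42×4.7 = 4.832
R = 7.153/4.832 = 1.48 J/s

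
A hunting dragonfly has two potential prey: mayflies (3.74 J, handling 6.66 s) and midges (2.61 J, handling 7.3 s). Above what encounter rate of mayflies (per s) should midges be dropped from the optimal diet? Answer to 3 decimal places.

0.263 per s

At the threshold, the rate on mayflies alone equals the profitability of midges: λ·3.74/(1 + λ·6.66) = 2.61/7.3 = 0.3575.
Rearranging, λ(3.74 − 0.3575×6.66) = 0.3575, so λ = 0.3575/1.359 = 0.2631 per s.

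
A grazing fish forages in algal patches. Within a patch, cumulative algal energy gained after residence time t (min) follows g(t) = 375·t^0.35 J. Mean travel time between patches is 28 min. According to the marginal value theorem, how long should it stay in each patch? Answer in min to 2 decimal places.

By the marginal value theorem, leave when the instantaneous gain rate g'(t) equals the habitat-wide average g(t)/(T + t).
g'(t) = 0.35·375·t^-0.65. Setting 0.35·375·t^-0.65 = 375·t^0.35/(28+t) gives 0.35(28+t) = t, so 0.65·t = 0.35×28.
t* = 0.35×28/0.65 = 15.08 min.

15.08 min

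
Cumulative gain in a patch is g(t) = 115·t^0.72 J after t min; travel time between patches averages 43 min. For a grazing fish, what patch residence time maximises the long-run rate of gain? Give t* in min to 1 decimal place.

By the marginal value theorem, leave when the instantaneous gain rate g'(t) equals the habitat-wide average g(t)/(T + t).
g'(t) = 0.72·115·t^-0.28. Setting 0.72·115·t^-0.28 = 115·t^0.72/(43+t) gives 0.72(43+t) = t, so 0.28·t = 0.72×43.
t* = 0.72×43/0.28 = 110.6 min.

110.6 min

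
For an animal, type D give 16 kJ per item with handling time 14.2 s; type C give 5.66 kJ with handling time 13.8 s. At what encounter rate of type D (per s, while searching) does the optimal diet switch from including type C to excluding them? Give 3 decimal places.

At the threshold, the rate on type D alone equals the profitability of type C: λ·16/(1 + λ·14.2) = 5.66/13.8 = 0.4101.
Rearranging, λ(16 − 0.4101×14.2) = 0.4101, so λ = 0.4101/10.18 = 0.04031 per s.

0.040 per s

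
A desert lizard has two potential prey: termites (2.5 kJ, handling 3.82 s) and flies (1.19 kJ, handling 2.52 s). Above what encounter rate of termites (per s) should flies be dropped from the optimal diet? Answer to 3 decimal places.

The zero-one rule: include flies iff E₂/h₂ > λE₁/(1+λh₁). Equality gives the switch point.
λE₁h₂ = E₂ + λE₂h₁ ⇒ λ = E₂/(E₁h₂ − E₂h₁) = 1.19/(6.3 − 4.546) = 0.6784 per s.

0.678 per s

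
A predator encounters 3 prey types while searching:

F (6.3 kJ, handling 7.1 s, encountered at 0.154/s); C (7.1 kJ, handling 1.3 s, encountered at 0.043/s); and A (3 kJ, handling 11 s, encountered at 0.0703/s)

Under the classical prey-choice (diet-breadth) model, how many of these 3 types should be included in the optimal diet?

Rank by E/h (kJ/s): C 5.46, F 0.887, A 0.273. Include each in turn until the next type's E/h falls below the running intake rate.
Rate on top 1: 0.2891. F: 0.887 > 0.2891 → include.
Rate on top 2: 0.5934. A: 0.273 < 0.5934 → exclude; stop.
Optimal diet: C, F — 2 of 3 types.

2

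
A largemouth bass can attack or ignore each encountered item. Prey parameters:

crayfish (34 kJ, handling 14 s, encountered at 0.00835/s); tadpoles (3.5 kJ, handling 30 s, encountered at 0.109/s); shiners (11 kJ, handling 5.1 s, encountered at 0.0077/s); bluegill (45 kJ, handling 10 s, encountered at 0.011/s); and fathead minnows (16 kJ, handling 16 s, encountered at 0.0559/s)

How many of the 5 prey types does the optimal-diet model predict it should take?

Profitabilities (E/h, kJ/s): bluegill 4.5, crayfish 2.43, shiners 2.16, fathead minnows 1, tadpoles 0.117. Add prey in this order while the next type's profitability exceeds the intake rate on those already taken.
Rate on top 1: 0.4459. crayfish: 2.43 > 0.4459 → include.
Rate on top 2: 0.6349. shiners: 2.16 > 0.6349 → include.
Rate on top 3: 0.6821. fathead minnows: 1 > 0.6821 → include.
Rate on top 4: 0.8137. tadpoles: 0.117 < 0.8137 → exclude; stop.
Optimal diet: bluegill, crayfish, shiners, fathead minnows — 4 of 5 types.

4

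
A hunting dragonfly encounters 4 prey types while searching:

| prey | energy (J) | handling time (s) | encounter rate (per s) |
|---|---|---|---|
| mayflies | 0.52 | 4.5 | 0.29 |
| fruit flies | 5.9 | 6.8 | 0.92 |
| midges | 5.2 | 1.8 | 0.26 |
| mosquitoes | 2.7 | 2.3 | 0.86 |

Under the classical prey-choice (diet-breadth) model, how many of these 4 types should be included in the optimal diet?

2

E/h in descending order: midges 2.89, mosquitoes 1.17, fruit flies 0.868, mayflies 0.116 J/s. The optimal diet is the largest prefix of this list for which every included type satisfies E_i/h_i > R on the types above it.
Rate on top 1: 0.921. mosquitoes: 1.17 > 0.921 → include.
Rate on top 2: 1.066. fruit flies: 0.868 < 1.066 → exclude; stop.
Optimal diet: midges, mosquitoes — 2 of 4 types.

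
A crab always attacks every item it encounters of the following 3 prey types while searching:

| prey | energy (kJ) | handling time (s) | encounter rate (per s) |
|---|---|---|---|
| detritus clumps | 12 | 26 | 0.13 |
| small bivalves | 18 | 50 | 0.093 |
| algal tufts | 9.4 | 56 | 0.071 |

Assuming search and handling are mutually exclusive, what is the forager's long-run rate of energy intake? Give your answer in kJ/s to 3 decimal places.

0.300 kJ/s

Energy encountered per unit search time: 0.13×12 + 0.093×18 + 0.071×9.4 = 3.901 kJ/s.
Handling time per unit search time: 0.13×26 + 0.093×50 + 0.071×56 = 12.01.
Rate = 3.901/(1 + 12.01) = 0.3 kJ/s.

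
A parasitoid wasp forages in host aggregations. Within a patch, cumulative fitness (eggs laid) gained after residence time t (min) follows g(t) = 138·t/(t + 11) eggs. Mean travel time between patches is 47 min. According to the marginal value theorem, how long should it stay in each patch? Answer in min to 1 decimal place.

22.7 min

Maximise g(t)/(T+t): set derivative to zero → g'(t)(T+t) = g(t).
g'(t) = 138·11/(t + 11)². Setting 138·11/(t+11)² = 138t/[(t+11)(47+t)] gives 11(47+t) = t(t+11), so t² = 11×47 = 517.
t* = √517 = 22.74 min.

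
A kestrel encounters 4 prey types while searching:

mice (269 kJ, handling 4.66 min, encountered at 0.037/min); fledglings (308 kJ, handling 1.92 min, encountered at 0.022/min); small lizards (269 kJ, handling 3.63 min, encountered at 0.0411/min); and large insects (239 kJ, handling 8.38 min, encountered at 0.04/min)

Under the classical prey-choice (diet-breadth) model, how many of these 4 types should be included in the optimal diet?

Rank by E/h (kJ/min): fledglings 160, small lizards 74.1, mice 57.7, large insects 28.5. Include each in turn until the next type's E/h falls below the running intake rate.
Rate on top 1: 6.501. small lizards: 74.1 > 6.501 → include.
Rate on top 2: 14.97. mice: 57.7 > 14.97 → include.
Rate on top 3: 20.37. large insects: 28.5 > 20.37 → include.
Optimal diet: fledglings, small lizards, mice, large insects — 4 of 4 types.

4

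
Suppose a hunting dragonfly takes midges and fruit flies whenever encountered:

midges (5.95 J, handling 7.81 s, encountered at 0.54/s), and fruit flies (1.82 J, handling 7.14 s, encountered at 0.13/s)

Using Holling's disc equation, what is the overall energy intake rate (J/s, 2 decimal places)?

R = Σλ_iE_i / (1 + Σλ_ih_i)
Numerator: 0.54×5.95 + 0.13×1.82 = 3.45
Denominator: 1 + 0.54×7.81 + 0.13×7.14 = 6.146
R = 3.45/6.146 = 0.5613 J/s

0.56 J/s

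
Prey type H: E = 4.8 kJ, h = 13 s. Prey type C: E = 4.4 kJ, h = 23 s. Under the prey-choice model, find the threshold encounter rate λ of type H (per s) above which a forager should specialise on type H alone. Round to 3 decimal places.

0.083 per s

At the threshold, the rate on type H alone equals the profitability of type C: λ·4.8/(1 + λ·13) = 4.4/23 = 0.1913.
Rearranging, λ(4.8 − 0.1913×13) = 0.1913, so λ = 0.1913/2.313 = 0.08271 per s.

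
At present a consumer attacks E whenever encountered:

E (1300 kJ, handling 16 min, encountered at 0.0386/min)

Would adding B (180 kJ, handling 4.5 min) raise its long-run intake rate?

Current rate: (0.0386×1300)/(1 + 0.0386×16) = 31.02 kJ/min.
Profitability of B: 180/4.5 = 40 kJ/min.
40 > 31.02, so adding B raises the average — include it.

Yes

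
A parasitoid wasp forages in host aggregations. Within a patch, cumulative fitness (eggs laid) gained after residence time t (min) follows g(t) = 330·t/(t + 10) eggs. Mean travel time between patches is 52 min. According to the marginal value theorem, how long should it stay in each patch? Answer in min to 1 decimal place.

22.8 min

Optimal t* satisfies g'(t*) = g(t*)/(T + t*).
g'(t) = 330·10/(t + 10)². Setting 330·10/(t+10)² = 330t/[(t+10)(52+t)] gives 10(52+t) = t(t+10), so t² = 10×52 = 520.
t* = √520 = 22.8 min.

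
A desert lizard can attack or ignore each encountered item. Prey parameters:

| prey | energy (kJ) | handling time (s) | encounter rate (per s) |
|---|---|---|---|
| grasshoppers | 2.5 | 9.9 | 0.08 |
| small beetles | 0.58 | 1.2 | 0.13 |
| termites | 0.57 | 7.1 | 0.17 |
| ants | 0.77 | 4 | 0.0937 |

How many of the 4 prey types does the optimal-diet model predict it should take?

E/h in descending order: small beetles 0.483, grasshoppers 0.253, ants 0.193, termites 0.0803 kJ/s. The optimal diet is the largest prefix of this list for which every included type satisfies E_i/h_i > R on the types above it.
Rate on top 1: 0.06522. grasshoppers: 0.253 > 0.06522 → include.
Rate on top 2: 0.1414. ants: 0.193 > 0.1414 → include.
Rate on top 3: 0.1496. termites: 0.0803 < 0.1496 → exclude; stop.
Optimal diet: small beetles, grasshoppers, ants — 3 of 4 types.

3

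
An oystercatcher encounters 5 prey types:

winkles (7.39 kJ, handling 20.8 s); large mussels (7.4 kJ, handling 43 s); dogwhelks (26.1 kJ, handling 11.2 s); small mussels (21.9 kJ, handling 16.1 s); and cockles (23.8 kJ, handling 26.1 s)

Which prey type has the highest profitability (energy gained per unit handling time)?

dogwhelks

In descending order of E/h:
dogwhelks: 26.1/11.2 = 2.33 kJ/s
small mussels: 21.9/16.1 = 1.36 kJ/s
cockles: 23.8/26.1 = 0.912 kJ/s
winkles: 7.39/20.8 = 0.355 kJ/s
large mussels: 7.4/43 = 0.172 kJ/s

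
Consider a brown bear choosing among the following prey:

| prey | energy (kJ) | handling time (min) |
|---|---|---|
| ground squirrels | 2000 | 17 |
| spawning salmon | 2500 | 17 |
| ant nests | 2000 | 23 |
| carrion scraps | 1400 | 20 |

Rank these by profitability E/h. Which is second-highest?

ground squirrels

Profitability E/h (kJ/min): ground squirrels = 2000/17 = 118, spawning salmon = 2500/17 = 147, ant nests = 2000/23 = 87, carrion scraps = 1400/20 = 70.
Ranked: spawning salmon > ground squirrels > ant nests > carrion scraps.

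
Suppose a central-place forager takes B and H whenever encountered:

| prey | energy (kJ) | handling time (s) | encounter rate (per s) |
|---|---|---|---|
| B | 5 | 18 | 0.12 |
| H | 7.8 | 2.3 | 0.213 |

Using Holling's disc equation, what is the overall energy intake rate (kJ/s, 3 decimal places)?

R = Σλ_iE_i / (1 + Σλ_ih_i)
Numerator: 0.12×5 + 0.213×7.8 = 2.261
Denominator: 1 + 0.12×18 + 0.213×2.3 = 3.65
R = 2.261/3.65 = 0.6196 kJ/s

0.620 kJ/s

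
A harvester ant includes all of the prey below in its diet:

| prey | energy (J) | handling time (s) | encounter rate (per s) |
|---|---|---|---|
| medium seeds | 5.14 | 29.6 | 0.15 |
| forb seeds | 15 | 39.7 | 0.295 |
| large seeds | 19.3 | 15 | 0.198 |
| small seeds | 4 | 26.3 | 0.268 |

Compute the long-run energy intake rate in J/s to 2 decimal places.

0.37 J/s

Energy encountered per unit search time: 0.15×5.14 + 0.295×15 + 0.198×19.3 + 0.268×4 = 10.09 J/s.
Handling time per unit search time: 0.15×29.6 + 0.295×39.7 + 0.198×15 + 0.268×26.3 = 26.17.
Rate = 10.09/(1 + 26.17) = 0.3713 J/s.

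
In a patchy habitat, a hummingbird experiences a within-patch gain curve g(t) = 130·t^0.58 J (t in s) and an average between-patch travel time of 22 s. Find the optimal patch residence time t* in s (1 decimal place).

30.4 s

By the marginal value theorem, leave when the instantaneous gain rate g'(t) equals the habitat-wide average g(t)/(T + t).
g'(t) = 0.58·130·t^-0.42. Setting 0.58·130·t^-0.42 = 130·t^0.58/(22+t) gives 0.58(22+t) = t, so 0.42·t = 0.58×22.
t* = 0.58×22/0.42 = 30.38 s.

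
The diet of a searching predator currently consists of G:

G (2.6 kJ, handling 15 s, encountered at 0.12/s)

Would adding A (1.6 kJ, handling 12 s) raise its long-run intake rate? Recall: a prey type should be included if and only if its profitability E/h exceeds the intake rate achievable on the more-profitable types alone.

On G alone, R = ΣλE/(1+Σλh) = 0.312/2.8 = 0.1114 kJ/s.
Profitability of A: 1.6/12 = 0.1333 kJ/s.
Since 0.1333 > R, including A increases the long-run rate.

Yes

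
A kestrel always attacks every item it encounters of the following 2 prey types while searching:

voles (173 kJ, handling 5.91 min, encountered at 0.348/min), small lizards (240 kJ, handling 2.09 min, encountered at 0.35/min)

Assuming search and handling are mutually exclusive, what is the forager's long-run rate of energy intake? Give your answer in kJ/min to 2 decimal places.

38.07 kJ/min

Energy encountered per unit search time: 0.348×173 + 0.35×240 = 144.2 kJ/min.
Handling time per unit search time: 0.348×5.91 + 0.35×2.09 = 2.788.
Rate = 144.2/(1 + 2.788) = 38.07 kJ/min.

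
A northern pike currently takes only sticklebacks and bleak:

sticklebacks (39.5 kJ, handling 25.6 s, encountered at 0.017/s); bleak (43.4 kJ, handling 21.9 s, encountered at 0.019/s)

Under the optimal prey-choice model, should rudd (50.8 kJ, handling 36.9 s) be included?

Yes

Intake rate on the current diet: R = (0.017×39.5 + 0.019×43.4) / (1 + 0.017×25.6 + 0.019×21.9) = 1.496/1.851 = 0.8081 kJ/s.
Profitability of rudd: 50.8/36.9 = 1.377 kJ/s.
Since 1.377 > R, including rudd increases the long-run rate.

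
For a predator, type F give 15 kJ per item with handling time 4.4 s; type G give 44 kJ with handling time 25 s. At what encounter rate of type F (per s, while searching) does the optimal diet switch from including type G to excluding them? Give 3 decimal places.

0.243 per s

The zero-one rule: include type G iff E₂/h₂ > λE₁/(1+λh₁). Equality gives the switch point.
λE₁h₂ = E₂ + λE₂h₁ ⇒ λ = E₂/(E₁h₂ − E₂h₁) = 44/(375 − 193.6) = 0.2426 per s.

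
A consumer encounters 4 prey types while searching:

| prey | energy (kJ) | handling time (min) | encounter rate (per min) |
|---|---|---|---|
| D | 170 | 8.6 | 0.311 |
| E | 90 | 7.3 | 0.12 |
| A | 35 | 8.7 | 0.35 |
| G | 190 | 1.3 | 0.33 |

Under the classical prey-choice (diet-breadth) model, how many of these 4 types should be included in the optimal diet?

Profitabilities (E/h, kJ/min): G 146, D 19.8, E 12.3, A 4.02. Add prey in this order while the next type's profitability exceeds the intake rate on those already taken.
Rate on top 1: 43.88. D: 19.8 < 43.88 → exclude; stop.
Optimal diet: G — 1 of 4 types.

1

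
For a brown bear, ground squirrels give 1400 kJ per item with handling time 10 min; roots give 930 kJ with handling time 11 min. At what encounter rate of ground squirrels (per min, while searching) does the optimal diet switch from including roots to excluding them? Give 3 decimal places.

0.152 per min

Drop roots once their profitability E₂/h₂ falls below the rate achievable on ground squirrels alone: E₂/h₂ = λE₁/(1 + λh₁).
Solve for λ: λE₁h₂ = E₂(1 + λh₁) → λ(E₁h₂ − E₂h₁) = E₂ → λ = E₂/(E₁h₂ − E₂h₁).
λ = 930/(1400×11 − 930×10) = 930/6100 = 0.1525 per min.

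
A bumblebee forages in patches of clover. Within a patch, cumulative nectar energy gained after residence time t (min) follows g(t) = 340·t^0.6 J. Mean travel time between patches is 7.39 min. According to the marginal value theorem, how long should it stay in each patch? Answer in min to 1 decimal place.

11.1 min

Optimal t* satisfies g'(t*) = g(t*)/(T + t*).
g'(t) = 0.6·340·t^-0.4. Setting 0.6·340·t^-0.4 = 340·t^0.6/(7.39+t) gives 0.6(7.39+t) = t, so 0.40·t = 0.6×7.39.
t* = 0.6×7.39/0.40 = 11.08 min.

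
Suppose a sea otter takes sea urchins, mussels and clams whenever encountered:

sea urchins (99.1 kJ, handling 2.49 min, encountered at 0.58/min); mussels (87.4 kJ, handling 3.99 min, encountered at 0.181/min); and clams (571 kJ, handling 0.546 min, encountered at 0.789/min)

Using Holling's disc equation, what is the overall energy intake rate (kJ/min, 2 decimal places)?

145.62 kJ/min

R = Σλ_iE_i / (1 + Σλ_ih_i)
Numerator: 0.58×99.1 + 0.181×87.4 + 0.789×571 = 523.8
Denominator: 1 + 0.58×2.49 + 0.181×3.99 + 0.789×0.546 = 3.597
R = 523.8/3.597 = 145.6 kJ/min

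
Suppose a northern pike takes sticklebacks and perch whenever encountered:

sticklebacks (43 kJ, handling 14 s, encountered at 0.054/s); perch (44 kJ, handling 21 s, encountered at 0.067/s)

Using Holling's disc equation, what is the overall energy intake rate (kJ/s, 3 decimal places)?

Energy encountered per unit search time: 0.054×43 + 0.067×44 = 5.27 kJ/s.
Handling time per unit search time: 0.054×14 + 0.067×21 = 2.163.
Rate = 5.27/(1 + 2.163) = 1.666 kJ/s.

1.666 kJ/s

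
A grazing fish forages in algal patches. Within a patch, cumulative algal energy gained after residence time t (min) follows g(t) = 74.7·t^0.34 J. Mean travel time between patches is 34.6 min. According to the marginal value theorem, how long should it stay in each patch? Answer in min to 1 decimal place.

17.8 min

By the marginal value theorem, leave when the instantaneous gain rate g'(t) equals the habitat-wide average g(t)/(T + t).
g'(t) = 0.34·74.7·t^-0.66. Setting 0.34·74.7·t^-0.66 = 74.7·t^0.34/(34.6+t) gives 0.34(34.6+t) = t, so 0.66·t = 0.34×34.6.
t* = 0.34×34.6/0.66 = 17.82 min.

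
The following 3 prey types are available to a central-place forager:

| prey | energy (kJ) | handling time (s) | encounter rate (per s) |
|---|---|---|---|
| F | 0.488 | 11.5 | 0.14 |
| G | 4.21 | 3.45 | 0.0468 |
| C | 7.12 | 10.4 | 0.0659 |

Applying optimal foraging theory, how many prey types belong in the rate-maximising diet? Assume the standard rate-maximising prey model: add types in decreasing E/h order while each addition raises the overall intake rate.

2

E/h in descending order: G 1.22, C 0.685, F 0.0424 kJ/s. The optimal diet is the largest prefix of this list for which every included type satisfies E_i/h_i > R on the types above it.
Rate on top 1: 0.1696. C: 0.685 > 0.1696 → include.
Rate on top 2: 0.3607. F: 0.0424 < 0.3607 → exclude; stop.
Optimal diet: G, C — 2 of 3 types.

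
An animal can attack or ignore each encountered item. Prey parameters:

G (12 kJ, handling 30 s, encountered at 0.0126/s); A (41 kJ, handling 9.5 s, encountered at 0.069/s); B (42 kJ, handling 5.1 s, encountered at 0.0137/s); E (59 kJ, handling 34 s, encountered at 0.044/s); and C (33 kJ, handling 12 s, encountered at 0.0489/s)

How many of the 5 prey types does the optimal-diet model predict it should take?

Rank by E/h (kJ/s): B 8.24, A 4.32, C 2.75, E 1.74, G 0.4. Include each in turn until the next type's E/h falls below the running intake rate.
Rate on top 1: 0.5378. A: 4.32 > 0.5378 → include.
Rate on top 2: 1.973. C: 2.75 > 1.973 → include.
Rate on top 3: 2.17. E: 1.74 < 2.17 → exclude; stop.
Optimal diet: B, A, C — 3 of 5 types.

3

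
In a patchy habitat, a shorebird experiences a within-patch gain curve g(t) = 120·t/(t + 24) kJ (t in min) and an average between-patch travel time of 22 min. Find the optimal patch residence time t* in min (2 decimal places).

22.98 min

Maximise g(t)/(T+t): set derivative to zero → g'(t)(T+t) = g(t).
g'(t) = 120·24/(t + 24)². Setting 120·24/(t+24)² = 120t/[(t+24)(22+t)] gives 24(22+t) = t(t+24), so t² = 24×22 = 528.
t* = √528 = 22.98 min.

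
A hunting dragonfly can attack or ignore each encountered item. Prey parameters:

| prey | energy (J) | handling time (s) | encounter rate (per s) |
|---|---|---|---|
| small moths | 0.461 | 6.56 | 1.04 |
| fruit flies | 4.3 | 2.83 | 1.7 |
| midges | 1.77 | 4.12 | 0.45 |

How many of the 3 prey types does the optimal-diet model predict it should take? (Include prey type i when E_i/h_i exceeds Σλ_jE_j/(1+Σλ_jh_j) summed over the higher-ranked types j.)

E/h in descending order: fruit flies 1.52, midges 0.43, small moths 0.0703 J/s. The optimal diet is the largest prefix of this list for which every included type satisfies E_i/h_i > R on the types above it.
Rate on top 1: 1.258. midges: 0.43 < 1.258 → exclude; stop.
Optimal diet: fruit flies — 1 of 3 types.

1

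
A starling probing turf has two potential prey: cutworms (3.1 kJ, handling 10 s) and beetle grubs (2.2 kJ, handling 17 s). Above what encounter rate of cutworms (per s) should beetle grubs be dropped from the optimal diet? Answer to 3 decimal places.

0.072 per s

At the threshold, the rate on cutworms alone equals the profitability of beetle grubs: λ·3.1/(1 + λ·10) = 2.2/17 = 0.1294.
Rearranging, λ(3.1 − 0.1294×10) = 0.1294, so λ = 0.1294/1.806 = 0.07166 per s.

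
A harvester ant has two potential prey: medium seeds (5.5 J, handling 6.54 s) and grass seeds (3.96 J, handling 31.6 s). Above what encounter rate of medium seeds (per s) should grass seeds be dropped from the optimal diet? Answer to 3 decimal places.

The zero-one rule: include grass seeds iff E₂/h₂ > λE₁/(1+λh₁). Equality gives the switch point.
λE₁h₂ = E₂ + λE₂h₁ ⇒ λ = E₂/(E₁h₂ − E₂h₁) = 3.96/(173.8 − 25.9) = 0.02677 per s.

0.027 per s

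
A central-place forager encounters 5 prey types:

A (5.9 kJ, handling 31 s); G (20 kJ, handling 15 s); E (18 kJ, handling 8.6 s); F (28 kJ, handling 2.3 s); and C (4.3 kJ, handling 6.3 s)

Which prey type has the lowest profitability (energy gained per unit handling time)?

Profitability E/h (kJ/s): A = 5.9/31 = 0.19, G = 20/15 = 1.33, E = 18/8.6 = 2.09, F = 28/2.3 = 12.2, C = 4.3/6.3 = 0.683.
Ranked: F > E > G > C > A.

A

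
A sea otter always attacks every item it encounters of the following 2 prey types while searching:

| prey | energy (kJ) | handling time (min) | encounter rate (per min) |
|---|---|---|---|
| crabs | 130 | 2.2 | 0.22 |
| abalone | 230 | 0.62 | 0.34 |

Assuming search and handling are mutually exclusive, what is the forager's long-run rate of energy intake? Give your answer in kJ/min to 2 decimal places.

63.02 kJ/min

R = (0.22×130 + 0.34×230) / (1 + 0.22×2.2 + 0.34×0.62) = 106.8/1.695 = 63.02 kJ/min.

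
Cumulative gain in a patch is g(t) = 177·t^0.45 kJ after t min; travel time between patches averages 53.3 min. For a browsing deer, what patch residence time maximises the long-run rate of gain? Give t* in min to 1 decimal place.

Maximise g(t)/(T+t): set derivative to zero → g'(t)(T+t) = g(t).
g'(t) = 0.45·177·t^-0.55. Setting 0.45·177·t^-0.55 = 177·t^0.45/(53.3+t) gives 0.45(53.3+t) = t, so 0.55·t = 0.45×53.3.
t* = 0.45×53.3/0.55 = 43.61 min.

43.6 min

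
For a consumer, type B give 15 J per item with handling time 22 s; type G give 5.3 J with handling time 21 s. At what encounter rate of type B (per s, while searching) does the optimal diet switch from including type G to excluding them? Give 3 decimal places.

Drop type G once their profitability E₂/h₂ falls below the rate achievable on type B alone: E₂/h₂ = λE₁/(1 + λh₁).
Solve for λ: λE₁h₂ = E₂(1 + λh₁) → λ(E₁h₂ − E₂h₁) = E₂ → λ = E₂/(E₁h₂ − E₂h₁).
λ = 5.3/(15×21 − 5.3×22) = 5.3/198.4 = 0.02671 per s.

0.027 per s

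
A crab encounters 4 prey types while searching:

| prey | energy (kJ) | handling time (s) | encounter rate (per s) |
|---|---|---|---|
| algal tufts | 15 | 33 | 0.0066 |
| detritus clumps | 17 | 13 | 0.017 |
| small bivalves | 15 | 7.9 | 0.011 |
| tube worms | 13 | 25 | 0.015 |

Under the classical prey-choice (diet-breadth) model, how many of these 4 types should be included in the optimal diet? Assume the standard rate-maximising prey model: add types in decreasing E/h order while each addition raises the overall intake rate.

Rank by E/h (kJ/s): small bivalves 1.9, detritus clumps 1.31, tube worms 0.52, algal tufts 0.455. Include each in turn until the next type's E/h falls below the running intake rate.
Rate on top 1: 0.1518. detritus clumps: 1.31 > 0.1518 → include.
Rate on top 2: 0.3471. tube worms: 0.52 > 0.3471 → include.
Rate on top 3: 0.3856. algal tufts: 0.455 > 0.3856 → include.
Optimal diet: small bivalves, detritus clumps, tube worms, algal tufts — 4 of 4 types.

4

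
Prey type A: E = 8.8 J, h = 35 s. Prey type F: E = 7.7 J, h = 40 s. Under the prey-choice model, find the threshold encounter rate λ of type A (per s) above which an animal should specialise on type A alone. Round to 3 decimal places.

At the threshold, the rate on type A alone equals the profitability of type F: λ·8.8/(1 + λ·35) = 7.7/40 = 0.1925.
Rearranging, λ(8.8 − 0.1925×35) = 0.1925, so λ = 0.1925/2.063 = 0.09333 per s.

0.093 per s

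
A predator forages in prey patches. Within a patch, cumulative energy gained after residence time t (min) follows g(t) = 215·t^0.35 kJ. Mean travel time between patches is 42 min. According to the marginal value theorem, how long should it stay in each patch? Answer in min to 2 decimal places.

22.62 min

Optimal t* satisfies g'(t*) = g(t*)/(T + t*).
g'(t) = 0.35·215·t^-0.65. Setting 0.35·215·t^-0.65 = 215·t^0.35/(42+t) gives 0.35(42+t) = t, so 0.65·t = 0.35×42.
t* = 0.35×42/0.65 = 22.62 min.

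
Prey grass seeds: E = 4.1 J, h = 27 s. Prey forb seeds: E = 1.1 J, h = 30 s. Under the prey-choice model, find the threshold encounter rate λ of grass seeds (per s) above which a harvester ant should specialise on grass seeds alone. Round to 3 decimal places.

The zero-one rule: include forb seeds iff E₂/h₂ > λE₁/(1+λh₁). Equality gives the switch point.
λE₁h₂ = E₂ + λE₂h₁ ⇒ λ = E₂/(E₁h₂ − E₂h₁) = 1.1/(123 − 29.7) = 0.01179 per s.

0.012 per s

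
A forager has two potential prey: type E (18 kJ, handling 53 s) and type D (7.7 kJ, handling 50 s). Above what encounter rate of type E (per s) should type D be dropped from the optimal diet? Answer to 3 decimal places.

At the threshold, the rate on type E alone equals the profitability of type D: λ·18/(1 + λ·53) = 7.7/50 = 0.154.
Rearranging, λ(18 − 0.154×53) = 0.154, so λ = 0.154/9.838 = 0.01565 per s.

0.016 per s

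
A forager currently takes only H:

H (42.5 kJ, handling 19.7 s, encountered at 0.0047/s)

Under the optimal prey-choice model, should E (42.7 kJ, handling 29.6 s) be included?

Yes

On H alone, R = ΣλE/(1+Σλh) = 0.1998/1.093 = 0.1828 kJ/s.
E: E/h = 42.7/29.6 = 1.443 kJ/s.
1.443 > 0.1828, so adding E raises the average — include it.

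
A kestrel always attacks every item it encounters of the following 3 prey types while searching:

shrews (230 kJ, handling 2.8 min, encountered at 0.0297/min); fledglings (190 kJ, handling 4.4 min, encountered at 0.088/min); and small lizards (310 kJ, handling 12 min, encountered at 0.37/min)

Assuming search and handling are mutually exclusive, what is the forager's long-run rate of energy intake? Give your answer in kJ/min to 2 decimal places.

23.39 kJ/min

R = (0.0297×230 + 0.088×190 + 0.37×310) / (1 + 0.0297×2.8 + 0.088×4.4 + 0.37×12) = 138.3/5.91 = 23.39 kJ/min.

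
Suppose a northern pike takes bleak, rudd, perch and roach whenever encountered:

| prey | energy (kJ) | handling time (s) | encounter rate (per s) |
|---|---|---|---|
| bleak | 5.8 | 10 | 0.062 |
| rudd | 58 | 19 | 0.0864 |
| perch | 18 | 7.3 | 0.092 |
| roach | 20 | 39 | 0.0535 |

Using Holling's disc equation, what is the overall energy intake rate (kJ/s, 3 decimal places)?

1.345 kJ/s

R = Σλ_iE_i / (1 + Σλ_ih_i)
Numerator: 0.062×5.8 + 0.0864×58 + 0.092×18 + 0.0535×20 = 8.097
Denominator: 1 + 0.062×10 + 0.0864×19 + 0.092×7.3 + 0.0535×39 = 6.02
R = 8.097/6.02 = 1.345 kJ/s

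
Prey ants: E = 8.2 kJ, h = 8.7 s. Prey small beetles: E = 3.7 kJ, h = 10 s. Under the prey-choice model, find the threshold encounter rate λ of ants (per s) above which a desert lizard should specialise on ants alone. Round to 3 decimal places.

0.074 per s

The zero-one rule: include small beetles iff E₂/h₂ > λE₁/(1+λh₁). Equality gives the switch point.
λE₁h₂ = E₂ + λE₂h₁ ⇒ λ = E₂/(E₁h₂ − E₂h₁) = 3.7/(82 − 32.19) = 0.07428 per s.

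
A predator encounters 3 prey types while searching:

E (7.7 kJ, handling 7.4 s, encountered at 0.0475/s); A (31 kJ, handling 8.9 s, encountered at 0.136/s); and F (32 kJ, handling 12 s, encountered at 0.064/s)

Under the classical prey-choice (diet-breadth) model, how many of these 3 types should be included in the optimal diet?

2

E/h in descending order: A 3.48, F 2.67, E 1.04 kJ/s. The optimal diet is the largest prefix of this list for which every included type satisfies E_i/h_i > R on the types above it.
Rate on top 1: 1.907. F: 2.67 > 1.907 → include.
Rate on top 2: 2.103. E: 1.04 < 2.103 → exclude; stop.
Optimal diet: A, F — 2 of 3 types.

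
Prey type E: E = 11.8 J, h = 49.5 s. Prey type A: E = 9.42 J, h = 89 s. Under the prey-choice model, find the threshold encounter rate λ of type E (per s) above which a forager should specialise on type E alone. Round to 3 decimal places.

The zero-one rule: include type A iff E₂/h₂ > λE₁/(1+λh₁). Equality gives the switch point.
λE₁h₂ = E₂ + λE₂h₁ ⇒ λ = E₂/(E₁h₂ − E₂h₁) = 9.42/(1050 − 466.3) = 0.01613 per s.

0.016 per s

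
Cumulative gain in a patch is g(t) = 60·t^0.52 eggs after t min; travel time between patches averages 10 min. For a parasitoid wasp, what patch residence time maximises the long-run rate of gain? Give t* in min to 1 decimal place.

10.8 min

Optimal t* satisfies g'(t*) = g(t*)/(T + t*).
g'(t) = 0.52·60·t^-0.48. Setting 0.52·60·t^-0.48 = 60·t^0.52/(10+t) gives 0.52(10+t) = t, so 0.48·t = 0.52×10.
t* = 0.52×10/0.48 = 10.83 min.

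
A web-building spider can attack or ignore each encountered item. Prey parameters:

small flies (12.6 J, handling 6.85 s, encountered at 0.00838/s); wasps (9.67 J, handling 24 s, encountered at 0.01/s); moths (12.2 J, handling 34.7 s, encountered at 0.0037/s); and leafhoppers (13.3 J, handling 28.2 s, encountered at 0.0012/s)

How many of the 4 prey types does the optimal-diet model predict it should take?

4

Rank by E/h (J/s): small flies 1.84, leafhoppers 0.472, wasps 0.403, moths 0.352. Include each in turn until the next type's E/h falls below the running intake rate.
Rate on top 1: 0.09986. leafhoppers: 0.472 > 0.09986 → include.
Rate on top 2: 0.1114. wasps: 0.403 > 0.1114 → include.
Rate on top 3: 0.1639. moths: 0.352 > 0.1639 → include.
Optimal diet: small flies, leafhoppers, wasps, moths — 4 of 4 types.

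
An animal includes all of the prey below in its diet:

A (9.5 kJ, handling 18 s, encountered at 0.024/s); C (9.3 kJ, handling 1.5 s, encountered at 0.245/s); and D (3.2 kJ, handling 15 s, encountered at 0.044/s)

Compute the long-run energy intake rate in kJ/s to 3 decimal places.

Energy encountered per unit search time: 0.024×9.5 + 0.245×9.3 + 0.044×3.2 = 2.647 kJ/s.
Handling time per unit search time: 0.024×18 + 0.245×1.5 + 0.044×15 = 1.459.
Rate = 2.647/(1 + 1.459) = 1.076 kJ/s.

1.076 kJ/s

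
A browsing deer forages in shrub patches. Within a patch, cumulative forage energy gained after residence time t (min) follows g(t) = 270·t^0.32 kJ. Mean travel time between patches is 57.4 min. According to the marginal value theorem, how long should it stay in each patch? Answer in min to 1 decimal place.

Optimal t* satisfies g'(t*) = g(t*)/(T + t*).
g'(t) = 0.32·270·t^-0.68. Setting 0.32·270·t^-0.68 = 270·t^0.32/(57.4+t) gives 0.32(57.4+t) = t, so 0.68·t = 0.32×57.4.
t* = 0.32×57.4/0.68 = 27.01 min.

27.0 min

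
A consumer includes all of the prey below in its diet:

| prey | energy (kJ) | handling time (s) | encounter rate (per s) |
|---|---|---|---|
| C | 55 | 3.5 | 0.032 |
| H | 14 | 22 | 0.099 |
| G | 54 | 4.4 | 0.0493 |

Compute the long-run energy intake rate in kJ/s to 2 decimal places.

R = (0.032×55 + 0.099×14 + 0.0493×54) / (1 + 0.032×3.5 + 0.099×22 + 0.0493×4.4) = 5.808/3.507 = 1.656 kJ/s.

1.66 kJ/s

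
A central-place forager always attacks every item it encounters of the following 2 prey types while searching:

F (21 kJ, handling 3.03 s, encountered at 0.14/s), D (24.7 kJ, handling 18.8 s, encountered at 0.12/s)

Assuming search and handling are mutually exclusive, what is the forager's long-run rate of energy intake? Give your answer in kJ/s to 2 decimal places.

1.60 kJ/s

Energy encountered per unit search time: 0.14×21 + 0.12×24.7 = 5.904 kJ/s.
Handling time per unit search time: 0.14×3.03 + 0.12×18.8 = 2.68.
Rate = 5.904/(1 + 2.68) = 1.604 kJ/s.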